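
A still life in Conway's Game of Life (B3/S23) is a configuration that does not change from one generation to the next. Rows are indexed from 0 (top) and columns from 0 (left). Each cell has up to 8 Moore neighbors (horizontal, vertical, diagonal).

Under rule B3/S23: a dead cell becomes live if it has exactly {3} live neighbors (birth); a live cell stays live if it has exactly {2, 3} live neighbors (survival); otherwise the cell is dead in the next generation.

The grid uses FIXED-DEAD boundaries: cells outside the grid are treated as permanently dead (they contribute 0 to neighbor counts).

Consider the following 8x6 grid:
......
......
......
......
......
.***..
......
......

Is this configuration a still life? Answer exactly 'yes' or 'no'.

Answer: no

Derivation:
Compute generation 1 and compare to generation 0 (given above):
Generation 1:
......
......
......
......
..*...
..*...
..*...
......
Cell (4,2) differs: gen0=0 vs gen1=1 -> NOT a still life.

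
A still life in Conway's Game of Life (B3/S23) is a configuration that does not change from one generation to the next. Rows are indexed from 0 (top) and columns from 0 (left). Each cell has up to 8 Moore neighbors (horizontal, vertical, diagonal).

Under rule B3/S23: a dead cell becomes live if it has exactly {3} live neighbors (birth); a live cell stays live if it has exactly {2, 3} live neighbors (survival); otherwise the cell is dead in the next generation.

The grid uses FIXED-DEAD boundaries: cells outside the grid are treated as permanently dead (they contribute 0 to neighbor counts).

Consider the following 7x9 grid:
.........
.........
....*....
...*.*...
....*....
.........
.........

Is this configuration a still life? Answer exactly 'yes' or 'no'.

Answer: yes

Derivation:
Compute generation 1 and compare to generation 0 (given above):
Generation 1:
.........
.........
....*....
...*.*...
....*....
.........
.........
The grids are IDENTICAL -> still life.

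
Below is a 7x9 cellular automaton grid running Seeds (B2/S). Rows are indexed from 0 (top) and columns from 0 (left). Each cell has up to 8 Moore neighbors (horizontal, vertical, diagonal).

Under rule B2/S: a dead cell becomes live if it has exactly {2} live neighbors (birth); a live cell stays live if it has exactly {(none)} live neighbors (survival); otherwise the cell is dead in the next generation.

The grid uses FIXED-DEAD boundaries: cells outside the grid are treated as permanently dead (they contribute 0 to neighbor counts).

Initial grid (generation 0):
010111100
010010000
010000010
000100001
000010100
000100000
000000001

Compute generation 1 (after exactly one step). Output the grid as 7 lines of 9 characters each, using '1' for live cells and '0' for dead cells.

Answer: 100000000
000000010
100110001
001011100
001001010
000011010
000000000

Derivation:
Simulating step by step:
Generation 0 (given above): 15 live cells
Generation 1: 16 live cells
(generation 1 grid is the final answer)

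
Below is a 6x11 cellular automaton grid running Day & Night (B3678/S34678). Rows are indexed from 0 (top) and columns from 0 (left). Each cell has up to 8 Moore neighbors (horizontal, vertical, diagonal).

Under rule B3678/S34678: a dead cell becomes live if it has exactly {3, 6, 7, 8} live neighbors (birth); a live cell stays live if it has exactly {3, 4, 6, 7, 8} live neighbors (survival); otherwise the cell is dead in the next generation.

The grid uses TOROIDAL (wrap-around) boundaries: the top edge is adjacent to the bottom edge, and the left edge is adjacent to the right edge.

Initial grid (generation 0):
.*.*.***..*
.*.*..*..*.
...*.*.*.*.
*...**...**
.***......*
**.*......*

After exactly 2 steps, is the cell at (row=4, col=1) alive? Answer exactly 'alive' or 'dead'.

Simulating step by step:
Generation 0 (given above): 27 live cells
Generation 1: 30 live cells
***...*..**
*.........*
*.*..*...*.
**..*.*.***
****.......
****..*..**
Generation 2: 30 live cells
****.....**
.**.......*
........***
.*...*...*.
******.**.*
****.....**

Cell (4,1) at generation 2: 1 -> alive

Answer: alive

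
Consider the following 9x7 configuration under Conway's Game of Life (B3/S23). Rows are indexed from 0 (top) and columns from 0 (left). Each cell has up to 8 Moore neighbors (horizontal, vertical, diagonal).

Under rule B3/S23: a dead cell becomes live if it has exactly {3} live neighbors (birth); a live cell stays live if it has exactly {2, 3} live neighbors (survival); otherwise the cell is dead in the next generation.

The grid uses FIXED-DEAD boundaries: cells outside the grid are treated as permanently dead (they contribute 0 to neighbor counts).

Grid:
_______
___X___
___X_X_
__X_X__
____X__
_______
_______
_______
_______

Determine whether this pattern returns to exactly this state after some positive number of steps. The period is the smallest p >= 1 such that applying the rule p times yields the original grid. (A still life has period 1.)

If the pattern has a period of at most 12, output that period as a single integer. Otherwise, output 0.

Answer: 2

Derivation:
Simulating and comparing each generation to the original:
Gen 0 (original, given above): 6 live cells
Gen 1: 6 live cells, differs from original
Gen 2: 6 live cells, MATCHES original -> period = 2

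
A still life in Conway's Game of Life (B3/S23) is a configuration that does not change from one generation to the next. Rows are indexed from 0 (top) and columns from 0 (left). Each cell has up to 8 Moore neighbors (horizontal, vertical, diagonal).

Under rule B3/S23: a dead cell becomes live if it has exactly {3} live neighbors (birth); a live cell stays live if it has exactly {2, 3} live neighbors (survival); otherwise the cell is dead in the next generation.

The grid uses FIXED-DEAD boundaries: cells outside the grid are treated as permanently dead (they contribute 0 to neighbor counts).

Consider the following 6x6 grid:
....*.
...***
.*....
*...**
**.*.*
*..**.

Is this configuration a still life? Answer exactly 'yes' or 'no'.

Compute generation 1 and compare to generation 0 (given above):
Generation 1:
...***
...***
...*..
*.*.**
****.*
*****.
Cell (0,3) differs: gen0=0 vs gen1=1 -> NOT a still life.

Answer: no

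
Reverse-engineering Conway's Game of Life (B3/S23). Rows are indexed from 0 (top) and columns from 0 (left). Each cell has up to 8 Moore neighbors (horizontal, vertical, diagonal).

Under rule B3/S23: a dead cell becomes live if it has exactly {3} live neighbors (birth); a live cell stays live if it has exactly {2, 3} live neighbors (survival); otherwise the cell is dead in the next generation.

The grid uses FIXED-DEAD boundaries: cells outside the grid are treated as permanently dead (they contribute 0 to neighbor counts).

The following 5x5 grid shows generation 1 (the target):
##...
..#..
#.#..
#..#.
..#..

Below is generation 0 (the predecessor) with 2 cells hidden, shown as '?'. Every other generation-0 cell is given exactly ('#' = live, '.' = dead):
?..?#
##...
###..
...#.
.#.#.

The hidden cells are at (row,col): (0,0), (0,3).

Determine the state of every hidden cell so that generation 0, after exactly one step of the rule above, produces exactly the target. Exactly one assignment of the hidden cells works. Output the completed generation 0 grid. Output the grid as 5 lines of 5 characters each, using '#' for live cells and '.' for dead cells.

Answer: #...#
##...
###..
...#.
.#.#.

Derivation:
Hidden generation-0 cells (in order): (0,0), (0,3).
A hidden cell only influences target cells in its own 3x3 neighborhood. Try each of the 2^2 = 4 assignments, step the completed generation 0 forward once under B3/S23, and compare with the target:
  (0,0)=. (0,3)=. -> step gives (0,0)='.' but target has '#' -> reject
  (0,0)=. (0,3)=# -> step gives (0,0)='.' but target has '#' -> reject
  (0,0)=# (0,3)=. -> step reproduces the target at every cell -> ACCEPT
  (0,0)=# (0,3)=# -> step gives (1,2)='.' but target has '#' -> reject
Unique solution: (0,0)=live, (0,3)=dead.
Check: live-neighbor counts of every cell in the completed generation 0:
23110
45321
34321
34522
10312
Applying B3/S23 to generation 0 with these counts gives:
##...
..#..
#.#..
#..#.
..#..
which matches the target exactly.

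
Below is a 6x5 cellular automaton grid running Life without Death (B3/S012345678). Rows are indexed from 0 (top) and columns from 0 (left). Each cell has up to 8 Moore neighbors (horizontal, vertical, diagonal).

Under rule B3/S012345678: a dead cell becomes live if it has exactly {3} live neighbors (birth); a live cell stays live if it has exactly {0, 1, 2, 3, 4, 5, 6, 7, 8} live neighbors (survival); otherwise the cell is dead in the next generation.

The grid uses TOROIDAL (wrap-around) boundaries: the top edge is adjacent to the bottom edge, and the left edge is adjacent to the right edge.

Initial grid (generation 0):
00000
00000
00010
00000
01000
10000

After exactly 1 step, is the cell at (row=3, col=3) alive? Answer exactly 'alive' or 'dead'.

Simulating step by step:
Generation 0 (given above): 3 live cells
Generation 1: 3 live cells
00000
00000
00010
00000
01000
10000

Cell (3,3) at generation 1: 0 -> dead

Answer: dead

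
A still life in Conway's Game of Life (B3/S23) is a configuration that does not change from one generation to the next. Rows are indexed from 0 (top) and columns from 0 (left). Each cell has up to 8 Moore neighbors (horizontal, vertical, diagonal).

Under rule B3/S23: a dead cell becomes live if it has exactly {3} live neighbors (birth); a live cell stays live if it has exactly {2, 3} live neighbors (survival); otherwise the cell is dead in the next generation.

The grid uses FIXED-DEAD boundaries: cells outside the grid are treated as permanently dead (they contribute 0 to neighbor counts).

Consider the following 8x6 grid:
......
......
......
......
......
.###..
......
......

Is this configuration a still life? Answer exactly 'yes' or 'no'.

Answer: no

Derivation:
Compute generation 1 and compare to generation 0 (given above):
Generation 1:
......
......
......
......
..#...
..#...
..#...
......
Cell (4,2) differs: gen0=0 vs gen1=1 -> NOT a still life.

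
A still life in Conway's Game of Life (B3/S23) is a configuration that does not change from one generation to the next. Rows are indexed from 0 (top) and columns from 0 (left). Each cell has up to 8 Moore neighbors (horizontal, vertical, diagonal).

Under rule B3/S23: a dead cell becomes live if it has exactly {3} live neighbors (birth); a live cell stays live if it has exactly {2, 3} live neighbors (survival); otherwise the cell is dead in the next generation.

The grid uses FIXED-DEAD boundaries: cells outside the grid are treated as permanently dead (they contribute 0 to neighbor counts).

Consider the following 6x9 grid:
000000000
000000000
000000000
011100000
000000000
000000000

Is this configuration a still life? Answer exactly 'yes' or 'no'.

Answer: no

Derivation:
Compute generation 1 and compare to generation 0 (given above):
Generation 1:
000000000
000000000
001000000
001000000
001000000
000000000
Cell (2,2) differs: gen0=0 vs gen1=1 -> NOT a still life.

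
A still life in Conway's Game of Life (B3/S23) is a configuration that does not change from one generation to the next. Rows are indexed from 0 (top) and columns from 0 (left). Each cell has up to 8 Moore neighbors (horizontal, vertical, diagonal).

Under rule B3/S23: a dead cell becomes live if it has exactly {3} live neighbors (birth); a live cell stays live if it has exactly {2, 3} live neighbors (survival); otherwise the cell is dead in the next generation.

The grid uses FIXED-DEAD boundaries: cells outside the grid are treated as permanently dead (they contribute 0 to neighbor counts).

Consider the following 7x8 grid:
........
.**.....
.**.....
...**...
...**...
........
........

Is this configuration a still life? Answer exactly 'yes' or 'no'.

Compute generation 1 and compare to generation 0 (given above):
Generation 1:
........
.**.....
.*......
....*...
...**...
........
........
Cell (2,2) differs: gen0=1 vs gen1=0 -> NOT a still life.

Answer: no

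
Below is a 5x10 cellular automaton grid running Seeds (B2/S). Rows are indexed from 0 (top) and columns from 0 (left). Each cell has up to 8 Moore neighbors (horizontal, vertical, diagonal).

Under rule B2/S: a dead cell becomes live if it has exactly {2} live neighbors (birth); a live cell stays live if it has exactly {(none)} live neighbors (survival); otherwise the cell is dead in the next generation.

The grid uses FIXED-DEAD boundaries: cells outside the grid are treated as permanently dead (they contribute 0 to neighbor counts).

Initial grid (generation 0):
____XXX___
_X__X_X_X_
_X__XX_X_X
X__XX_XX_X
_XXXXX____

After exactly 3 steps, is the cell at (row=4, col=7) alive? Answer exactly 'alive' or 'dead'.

Simulating step by step:
Generation 0 (given above): 23 live cells
Generation 1: 7 live cells
___X______
X_X______X
__________
__________
X______XX_
Generation 2: 7 live cells
_XX_______
_X_X______
_X________
_______XX_
__________
Generation 3: 7 live cells
X__X______
__________
X______XX_
__________
_______XX_

Cell (4,7) at generation 3: 1 -> alive

Answer: alive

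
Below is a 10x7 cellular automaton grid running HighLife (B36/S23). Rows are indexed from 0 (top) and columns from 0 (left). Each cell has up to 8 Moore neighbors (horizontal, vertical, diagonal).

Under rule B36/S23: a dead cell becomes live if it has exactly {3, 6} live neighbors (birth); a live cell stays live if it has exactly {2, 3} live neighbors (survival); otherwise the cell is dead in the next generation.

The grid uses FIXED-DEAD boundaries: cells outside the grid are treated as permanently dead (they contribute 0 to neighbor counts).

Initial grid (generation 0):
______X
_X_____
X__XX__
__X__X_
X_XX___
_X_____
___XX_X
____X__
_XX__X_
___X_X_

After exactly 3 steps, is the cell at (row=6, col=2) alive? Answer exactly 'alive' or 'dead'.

Answer: alive

Derivation:
Simulating step by step:
Generation 0 (given above): 20 live cells
Generation 1: 19 live cells
_______
_______
_XXXX__
__X____
__XX___
_X__X__
___XXX_
__X_X__
__XX_X_
__X_X__
Generation 2: 20 live cells
_______
__XX___
_XXX___
___XX__
_XXX___
_____X_
__X__X_
__XX___
_XX__X_
__X_X__
Generation 3: 19 live cells
_______
_X_X___
_X_____
____X__
__XX___
_X_XX__
__XXX__
___XX__
_X__X__
_XXX___

Cell (6,2) at generation 3: 1 -> alive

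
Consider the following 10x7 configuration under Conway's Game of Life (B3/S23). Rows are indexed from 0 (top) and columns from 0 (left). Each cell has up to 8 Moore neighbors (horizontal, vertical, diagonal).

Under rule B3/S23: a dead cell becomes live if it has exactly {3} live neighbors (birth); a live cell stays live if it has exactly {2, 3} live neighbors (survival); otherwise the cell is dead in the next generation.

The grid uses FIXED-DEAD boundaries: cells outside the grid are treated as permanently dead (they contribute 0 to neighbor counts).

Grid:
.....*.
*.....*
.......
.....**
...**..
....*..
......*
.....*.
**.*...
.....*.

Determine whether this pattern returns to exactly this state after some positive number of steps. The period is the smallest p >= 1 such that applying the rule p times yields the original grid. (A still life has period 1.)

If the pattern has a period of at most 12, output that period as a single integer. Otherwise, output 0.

Answer: 0

Derivation:
Simulating and comparing each generation to the original:
Gen 0 (original, given above): 14 live cells
Gen 1: 11 live cells, differs from original
Gen 2: 8 live cells, differs from original
Gen 3: 9 live cells, differs from original
Gen 4: 13 live cells, differs from original
Gen 5: 8 live cells, differs from original
Gen 6: 6 live cells, differs from original
Gen 7: 6 live cells, differs from original
Gen 8: 4 live cells, differs from original
Gen 9: 4 live cells, differs from original
Gen 10: 4 live cells, differs from original
Gen 11: 4 live cells, differs from original
Gen 12: 4 live cells, differs from original
No period found within 12 steps.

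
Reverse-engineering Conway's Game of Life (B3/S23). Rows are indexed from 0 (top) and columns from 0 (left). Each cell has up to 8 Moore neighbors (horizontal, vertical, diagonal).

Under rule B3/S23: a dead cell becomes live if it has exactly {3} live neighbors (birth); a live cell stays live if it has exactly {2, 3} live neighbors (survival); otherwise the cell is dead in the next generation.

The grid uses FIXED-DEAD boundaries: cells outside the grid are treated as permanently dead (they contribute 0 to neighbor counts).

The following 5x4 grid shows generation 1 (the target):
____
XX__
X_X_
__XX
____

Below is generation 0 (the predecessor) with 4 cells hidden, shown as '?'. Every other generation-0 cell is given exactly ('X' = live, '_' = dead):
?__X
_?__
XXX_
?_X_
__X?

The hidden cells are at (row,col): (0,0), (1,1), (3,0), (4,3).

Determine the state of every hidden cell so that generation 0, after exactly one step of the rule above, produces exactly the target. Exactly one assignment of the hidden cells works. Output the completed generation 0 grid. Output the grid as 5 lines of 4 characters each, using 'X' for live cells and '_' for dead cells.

Answer: ___X
_X__
XXX_
__X_
__X_

Derivation:
Hidden generation-0 cells (in order): (0,0), (1,1), (3,0), (4,3).
A hidden cell only influences target cells in its own 3x3 neighborhood. Try each of the 2^4 = 16 assignments, step the completed generation 0 forward once under B3/S23, and compare with the target:
  (0,0)=_ (1,1)=_ (3,0)=_ (4,3)=_ -> step gives (1,0)='_' but target has 'X' -> reject
  (0,0)=_ (1,1)=_ (3,0)=_ (4,3)=X -> step gives (1,0)='_' but target has 'X' -> reject
  (0,0)=_ (1,1)=_ (3,0)=X (4,3)=_ -> step gives (1,0)='_' but target has 'X' -> reject
  (0,0)=_ (1,1)=_ (3,0)=X (4,3)=X -> step gives (1,0)='_' but target has 'X' -> reject
  (0,0)=_ (1,1)=X (3,0)=_ (4,3)=_ -> step reproduces the target at every cell -> ACCEPT
  (0,0)=_ (1,1)=X (3,0)=_ (4,3)=X -> step gives (3,2)='_' but target has 'X' -> reject
  (0,0)=_ (1,1)=X (3,0)=X (4,3)=_ -> step gives (3,0)='X' but target has '_' -> reject
  (0,0)=_ (1,1)=X (3,0)=X (4,3)=X -> step gives (3,0)='X' but target has '_' -> reject
  (0,0)=X (1,1)=_ (3,0)=_ (4,3)=_ -> step gives (1,1)='_' but target has 'X' -> reject
  (0,0)=X (1,1)=_ (3,0)=_ (4,3)=X -> step gives (1,1)='_' but target has 'X' -> reject
  (0,0)=X (1,1)=_ (3,0)=X (4,3)=_ -> step gives (1,1)='_' but target has 'X' -> reject
  (0,0)=X (1,1)=_ (3,0)=X (4,3)=X -> step gives (1,1)='_' but target has 'X' -> reject
  (0,0)=X (1,1)=X (3,0)=_ (4,3)=_ -> step gives (1,0)='_' but target has 'X' -> reject
  (0,0)=X (1,1)=X (3,0)=_ (4,3)=X -> step gives (1,0)='_' but target has 'X' -> reject
  (0,0)=X (1,1)=X (3,0)=X (4,3)=_ -> step gives (1,0)='_' but target has 'X' -> reject
  (0,0)=X (1,1)=X (3,0)=X (4,3)=X -> step gives (1,0)='_' but target has 'X' -> reject
Unique solution: (0,0)=dead, (1,1)=live, (3,0)=dead, (4,3)=dead.
Check: live-neighbor counts of every cell in the completed generation 0:
1120
3342
2432
2533
0212
Applying B3/S23 to generation 0 with these counts gives:
____
XX__
X_X_
__XX
____
which matches the target exactly.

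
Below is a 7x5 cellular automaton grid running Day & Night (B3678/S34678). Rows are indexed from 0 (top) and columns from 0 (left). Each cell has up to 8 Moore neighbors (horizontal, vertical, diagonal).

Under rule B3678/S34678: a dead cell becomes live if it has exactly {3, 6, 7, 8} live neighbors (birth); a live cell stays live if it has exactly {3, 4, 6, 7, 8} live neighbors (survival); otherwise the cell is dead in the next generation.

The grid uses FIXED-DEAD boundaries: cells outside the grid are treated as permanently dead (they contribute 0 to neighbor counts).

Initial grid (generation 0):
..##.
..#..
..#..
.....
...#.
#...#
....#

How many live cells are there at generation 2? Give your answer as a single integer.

Answer: 0

Derivation:
Simulating step by step:
Generation 0 (given above): 8 live cells
Generation 1: 3 live cells
.....
.##..
.....
.....
.....
...#.
.....
Generation 2: 0 live cells
.....
.....
.....
.....
.....
.....
.....
Population at generation 2: 0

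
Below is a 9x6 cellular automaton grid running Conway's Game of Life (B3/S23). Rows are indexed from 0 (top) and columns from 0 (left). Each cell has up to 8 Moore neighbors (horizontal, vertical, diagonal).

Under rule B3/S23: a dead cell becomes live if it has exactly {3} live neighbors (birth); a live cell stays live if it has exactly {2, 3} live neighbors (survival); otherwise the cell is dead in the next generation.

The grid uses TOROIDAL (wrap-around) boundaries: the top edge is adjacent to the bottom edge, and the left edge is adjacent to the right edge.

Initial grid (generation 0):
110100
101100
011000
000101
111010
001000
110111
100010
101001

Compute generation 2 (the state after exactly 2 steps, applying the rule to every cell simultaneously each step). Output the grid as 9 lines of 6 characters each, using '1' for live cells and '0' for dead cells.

Answer: 000001
111100
111000
000000
111000
000000
011100
000001
001010

Derivation:
Simulating step by step:
Generation 0 (given above): 25 live cells
Generation 1: 24 live cells
000110
100100
110010
000111
111011
000000
111110
001000
001110
Generation 2: 17 live cells
(generation 2 grid is the final answer)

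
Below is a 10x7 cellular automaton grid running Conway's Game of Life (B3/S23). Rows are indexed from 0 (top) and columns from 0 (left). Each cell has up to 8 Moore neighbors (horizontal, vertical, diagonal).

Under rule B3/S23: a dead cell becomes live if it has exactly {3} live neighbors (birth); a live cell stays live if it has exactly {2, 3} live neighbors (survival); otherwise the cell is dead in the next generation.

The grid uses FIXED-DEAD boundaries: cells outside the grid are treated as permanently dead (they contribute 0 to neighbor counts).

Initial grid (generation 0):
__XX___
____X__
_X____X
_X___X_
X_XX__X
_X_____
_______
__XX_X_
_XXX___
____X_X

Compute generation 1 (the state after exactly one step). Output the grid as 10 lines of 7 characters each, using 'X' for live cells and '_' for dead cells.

Answer: ___X___
__XX___
_____X_
XX___XX
X_X____
_XX____
__X____
_X_XX__
_X___X_
__XX___

Derivation:
Simulating step by step:
Generation 0 (given above): 20 live cells
Generation 1: 20 live cells
(generation 1 grid is the final answer)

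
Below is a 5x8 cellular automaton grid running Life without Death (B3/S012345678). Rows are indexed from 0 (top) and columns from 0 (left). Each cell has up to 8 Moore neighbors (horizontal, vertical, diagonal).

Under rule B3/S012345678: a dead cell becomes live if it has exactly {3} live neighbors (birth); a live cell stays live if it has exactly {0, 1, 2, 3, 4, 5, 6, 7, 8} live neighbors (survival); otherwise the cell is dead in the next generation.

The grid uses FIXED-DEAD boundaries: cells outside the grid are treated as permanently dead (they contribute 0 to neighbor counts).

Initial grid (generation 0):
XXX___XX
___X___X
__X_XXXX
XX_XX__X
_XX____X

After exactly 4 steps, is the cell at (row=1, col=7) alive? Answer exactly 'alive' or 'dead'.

Simulating step by step:
Generation 0 (given above): 20 live cells
Generation 1: 24 live cells
XXX___XX
___XX__X
_XX_XXXX
XX_XX__X
XXXX___X
Generation 2: 28 live cells
XXXX__XX
X__XX__X
XXX_XXXX
XX_XX__X
XXXXX__X
Generation 3: 29 live cells
XXXXX_XX
X__XX__X
XXX_XXXX
XX_XX__X
XXXXX__X
Generation 4: 30 live cells
XXXXXXXX
X__XX__X
XXX_XXXX
XX_XX__X
XXXXX__X

Cell (1,7) at generation 4: 1 -> alive

Answer: alive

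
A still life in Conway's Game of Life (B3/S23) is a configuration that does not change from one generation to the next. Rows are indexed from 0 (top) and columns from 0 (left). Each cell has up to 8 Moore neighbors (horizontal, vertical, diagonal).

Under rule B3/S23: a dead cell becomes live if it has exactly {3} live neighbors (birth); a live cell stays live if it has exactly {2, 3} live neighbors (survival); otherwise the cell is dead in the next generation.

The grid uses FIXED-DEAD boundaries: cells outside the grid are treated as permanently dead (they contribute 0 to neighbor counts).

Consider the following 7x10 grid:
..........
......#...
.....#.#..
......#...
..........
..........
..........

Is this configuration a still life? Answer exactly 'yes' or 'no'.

Answer: yes

Derivation:
Compute generation 1 and compare to generation 0 (given above):
Generation 1:
..........
......#...
.....#.#..
......#...
..........
..........
..........
The grids are IDENTICAL -> still life.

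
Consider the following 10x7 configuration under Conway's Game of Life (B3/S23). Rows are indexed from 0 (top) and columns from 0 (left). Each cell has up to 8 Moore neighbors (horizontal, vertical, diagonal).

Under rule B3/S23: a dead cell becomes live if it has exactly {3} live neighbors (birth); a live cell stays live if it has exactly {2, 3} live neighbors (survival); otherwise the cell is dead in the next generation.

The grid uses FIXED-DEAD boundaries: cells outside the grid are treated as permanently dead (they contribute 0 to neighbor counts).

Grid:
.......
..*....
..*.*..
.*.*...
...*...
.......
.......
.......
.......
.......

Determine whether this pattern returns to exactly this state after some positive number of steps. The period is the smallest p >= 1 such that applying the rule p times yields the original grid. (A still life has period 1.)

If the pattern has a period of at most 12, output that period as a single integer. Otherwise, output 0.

Simulating and comparing each generation to the original:
Gen 0 (original, given above): 6 live cells
Gen 1: 6 live cells, differs from original
Gen 2: 6 live cells, MATCHES original -> period = 2

Answer: 2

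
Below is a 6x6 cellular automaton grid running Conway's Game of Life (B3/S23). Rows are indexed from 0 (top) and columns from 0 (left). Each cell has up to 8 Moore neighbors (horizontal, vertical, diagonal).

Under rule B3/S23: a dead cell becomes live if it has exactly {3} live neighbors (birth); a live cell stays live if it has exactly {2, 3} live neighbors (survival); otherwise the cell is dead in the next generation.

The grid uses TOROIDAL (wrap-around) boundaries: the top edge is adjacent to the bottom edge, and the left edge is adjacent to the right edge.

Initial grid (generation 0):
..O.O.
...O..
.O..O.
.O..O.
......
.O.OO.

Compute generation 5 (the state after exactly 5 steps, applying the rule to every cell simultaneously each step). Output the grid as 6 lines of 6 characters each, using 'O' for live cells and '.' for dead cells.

Simulating step by step:
Generation 0 (given above): 10 live cells
Generation 1: 14 live cells
..O.O.
..OOO.
..OOO.
......
..OOO.
..OOO.
Generation 2: 10 live cells
.O...O
.O...O
..O.O.
......
..O.O.
.O...O
Generation 3: 12 live cells
.OO.OO
.OO.OO
......
......
......
.OO.OO
Generation 4: 8 live cells
......
.OO.OO
......
......
......
.OO.OO
Generation 5: 0 live cells
(generation 5 grid is the final answer)

Answer: ......
......
......
......
......
......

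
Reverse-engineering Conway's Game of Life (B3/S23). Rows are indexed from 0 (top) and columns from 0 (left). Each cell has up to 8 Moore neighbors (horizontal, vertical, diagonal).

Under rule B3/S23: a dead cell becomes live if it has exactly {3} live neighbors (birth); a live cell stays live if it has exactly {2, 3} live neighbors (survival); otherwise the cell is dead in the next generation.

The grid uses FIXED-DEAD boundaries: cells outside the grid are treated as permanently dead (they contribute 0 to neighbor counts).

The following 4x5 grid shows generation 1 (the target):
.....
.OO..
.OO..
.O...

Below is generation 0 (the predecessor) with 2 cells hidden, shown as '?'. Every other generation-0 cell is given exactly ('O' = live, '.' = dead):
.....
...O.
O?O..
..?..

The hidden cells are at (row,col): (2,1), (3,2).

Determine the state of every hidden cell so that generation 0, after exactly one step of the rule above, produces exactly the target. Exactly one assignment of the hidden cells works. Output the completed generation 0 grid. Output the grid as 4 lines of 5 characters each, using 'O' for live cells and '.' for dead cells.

Answer: .....
...O.
OOO..
.....

Derivation:
Hidden generation-0 cells (in order): (2,1), (3,2).
A hidden cell only influences target cells in its own 3x3 neighborhood. Try each of the 2^2 = 4 assignments, step the completed generation 0 forward once under B3/S23, and compare with the target:
  (2,1)=. (3,2)=. -> step gives (1,1)='.' but target has 'O' -> reject
  (2,1)=. (3,2)=O -> step gives (1,1)='.' but target has 'O' -> reject
  (2,1)=O (3,2)=. -> step reproduces the target at every cell -> ACCEPT
  (2,1)=O (3,2)=O -> step gives (2,3)='O' but target has '.' -> reject
Unique solution: (2,1)=live, (3,2)=dead.
Check: live-neighbor counts of every cell in the completed generation 0:
00111
23311
12221
23210
Applying B3/S23 to generation 0 with these counts gives:
.....
.OO..
.OO..
.O...
which matches the target exactly.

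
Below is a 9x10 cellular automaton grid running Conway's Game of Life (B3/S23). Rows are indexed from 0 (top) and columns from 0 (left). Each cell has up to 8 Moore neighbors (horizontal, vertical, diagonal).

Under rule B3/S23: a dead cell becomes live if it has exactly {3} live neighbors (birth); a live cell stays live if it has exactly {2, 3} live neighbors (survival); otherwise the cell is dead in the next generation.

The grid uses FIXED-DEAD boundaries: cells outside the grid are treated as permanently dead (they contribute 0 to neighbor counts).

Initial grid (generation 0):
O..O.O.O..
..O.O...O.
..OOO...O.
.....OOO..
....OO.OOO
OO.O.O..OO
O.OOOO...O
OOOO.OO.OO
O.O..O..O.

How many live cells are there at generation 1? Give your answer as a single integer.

Answer: 31

Derivation:
Simulating step by step:
Generation 0 (given above): 43 live cells
Generation 1: 31 live cells
...OO.....
.OO..O.OO.
..O.O.O.O.
.........O
.........O
OO.....O..
.......O..
O.....OOOO
O.OOOOOOOO
Population at generation 1: 31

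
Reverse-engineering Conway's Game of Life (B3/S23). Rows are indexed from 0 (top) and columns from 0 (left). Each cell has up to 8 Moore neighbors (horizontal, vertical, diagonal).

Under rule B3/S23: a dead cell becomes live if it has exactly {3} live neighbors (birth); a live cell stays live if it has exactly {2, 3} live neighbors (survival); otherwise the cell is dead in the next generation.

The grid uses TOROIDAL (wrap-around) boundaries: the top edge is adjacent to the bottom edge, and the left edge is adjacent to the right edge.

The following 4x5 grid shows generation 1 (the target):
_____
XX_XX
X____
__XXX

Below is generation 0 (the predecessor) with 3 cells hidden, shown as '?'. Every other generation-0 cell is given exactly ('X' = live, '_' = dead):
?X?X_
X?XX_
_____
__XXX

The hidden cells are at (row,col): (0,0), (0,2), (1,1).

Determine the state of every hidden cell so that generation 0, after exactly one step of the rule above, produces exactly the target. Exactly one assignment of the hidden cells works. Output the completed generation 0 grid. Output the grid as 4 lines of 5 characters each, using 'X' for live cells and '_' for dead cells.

Hidden generation-0 cells (in order): (0,0), (0,2), (1,1).
A hidden cell only influences target cells in its own 3x3 neighborhood. Try each of the 2^3 = 8 assignments, step the completed generation 0 forward once under B3/S23, and compare with the target:
  (0,0)=_ (0,2)=_ (1,1)=_ -> step gives (0,0)='X' but target has '_' -> reject
  (0,0)=_ (0,2)=_ (1,1)=X -> step reproduces the target at every cell -> ACCEPT
  (0,0)=_ (0,2)=X (1,1)=_ -> step gives (0,0)='X' but target has '_' -> reject
  (0,0)=_ (0,2)=X (1,1)=X -> step gives (1,1)='_' but target has 'X' -> reject
  (0,0)=X (0,2)=_ (1,1)=_ -> step gives (0,0)='X' but target has '_' -> reject
  (0,0)=X (0,2)=_ (1,1)=X -> step gives (1,1)='_' but target has 'X' -> reject
  (0,0)=X (0,2)=X (1,1)=_ -> step gives (0,0)='X' but target has '_' -> reject
  (0,0)=X (0,2)=X (1,1)=X -> step gives (1,1)='_' but target has 'X' -> reject
Unique solution: (0,0)=dead, (0,2)=dead, (1,1)=live.
Check: live-neighbor counts of every cell in the completed generation 0:
44755
23423
34554
22332
Applying B3/S23 to generation 0 with these counts gives:
_____
XX_XX
X____
__XXX
which matches the target exactly.

Answer: _X_X_
XXXX_
_____
__XXX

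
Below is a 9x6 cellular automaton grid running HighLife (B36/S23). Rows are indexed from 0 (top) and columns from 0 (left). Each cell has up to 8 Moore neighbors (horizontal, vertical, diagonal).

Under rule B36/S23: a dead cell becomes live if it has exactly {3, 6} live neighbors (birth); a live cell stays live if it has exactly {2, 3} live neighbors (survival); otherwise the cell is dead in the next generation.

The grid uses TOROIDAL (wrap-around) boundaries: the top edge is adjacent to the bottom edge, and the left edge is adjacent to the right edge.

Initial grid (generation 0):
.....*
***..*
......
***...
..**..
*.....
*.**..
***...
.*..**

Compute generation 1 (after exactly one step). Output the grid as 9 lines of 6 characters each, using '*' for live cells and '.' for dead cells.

Simulating step by step:
Generation 0 (given above): 20 live cells
Generation 1: 23 live cells
(generation 1 grid is the final answer)

Answer: *.*...
**...*
.*...*
.***..
*.**..
......
****.*
....*.
.**.**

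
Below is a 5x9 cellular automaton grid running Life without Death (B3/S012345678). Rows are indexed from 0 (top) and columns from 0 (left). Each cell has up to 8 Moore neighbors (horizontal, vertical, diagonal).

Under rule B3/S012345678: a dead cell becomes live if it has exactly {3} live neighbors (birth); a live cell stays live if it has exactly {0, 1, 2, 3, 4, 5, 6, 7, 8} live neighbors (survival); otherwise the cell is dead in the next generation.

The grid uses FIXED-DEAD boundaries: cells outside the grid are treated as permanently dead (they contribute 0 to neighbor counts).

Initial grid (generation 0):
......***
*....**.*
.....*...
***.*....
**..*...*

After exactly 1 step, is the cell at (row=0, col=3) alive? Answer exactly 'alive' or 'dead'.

Answer: dead

Derivation:
Simulating step by step:
Generation 0 (given above): 16 live cells
Generation 1: 24 live cells
.....****
*....**.*
*...***..
******...
*****...*

Cell (0,3) at generation 1: 0 -> dead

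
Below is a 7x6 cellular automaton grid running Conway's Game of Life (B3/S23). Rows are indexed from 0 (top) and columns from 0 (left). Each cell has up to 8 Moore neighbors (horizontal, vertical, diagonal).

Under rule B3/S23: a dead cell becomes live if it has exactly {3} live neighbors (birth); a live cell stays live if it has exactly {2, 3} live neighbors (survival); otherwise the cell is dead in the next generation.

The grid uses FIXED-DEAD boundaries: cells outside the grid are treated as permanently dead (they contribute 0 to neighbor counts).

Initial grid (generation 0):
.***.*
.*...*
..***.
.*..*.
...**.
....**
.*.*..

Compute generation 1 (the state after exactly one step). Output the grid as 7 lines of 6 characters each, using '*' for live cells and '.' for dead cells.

Answer: .**.*.
.*...*
.*****
.....*
...*..
..*..*
....*.

Derivation:
Simulating step by step:
Generation 0 (given above): 17 live cells
Generation 1: 15 live cells
(generation 1 grid is the final answer)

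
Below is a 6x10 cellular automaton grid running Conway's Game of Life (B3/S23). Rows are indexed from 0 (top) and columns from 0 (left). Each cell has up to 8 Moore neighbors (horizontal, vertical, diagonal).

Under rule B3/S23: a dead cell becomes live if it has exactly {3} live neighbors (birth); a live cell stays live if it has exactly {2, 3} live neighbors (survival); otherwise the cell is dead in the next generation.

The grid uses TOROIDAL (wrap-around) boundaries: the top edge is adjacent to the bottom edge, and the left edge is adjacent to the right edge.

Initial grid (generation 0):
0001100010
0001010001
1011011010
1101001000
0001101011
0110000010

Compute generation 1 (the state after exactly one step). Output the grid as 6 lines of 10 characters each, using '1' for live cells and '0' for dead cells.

Simulating step by step:
Generation 0 (given above): 24 live cells
Generation 1: 26 live cells
(generation 1 grid is the final answer)

Answer: 0001100011
0000011111
1001011100
1100001010
0001110011
0010010010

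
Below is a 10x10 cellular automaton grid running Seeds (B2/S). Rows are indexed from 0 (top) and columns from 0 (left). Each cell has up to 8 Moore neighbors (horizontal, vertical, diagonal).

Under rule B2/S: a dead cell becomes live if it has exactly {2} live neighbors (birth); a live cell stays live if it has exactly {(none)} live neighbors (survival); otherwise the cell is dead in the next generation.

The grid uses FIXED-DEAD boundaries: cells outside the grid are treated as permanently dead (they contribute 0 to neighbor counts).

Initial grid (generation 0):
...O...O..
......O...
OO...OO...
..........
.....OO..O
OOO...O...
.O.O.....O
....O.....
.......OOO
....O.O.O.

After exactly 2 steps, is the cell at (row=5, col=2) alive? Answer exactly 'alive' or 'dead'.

Simulating step by step:
Generation 0 (given above): 24 live cells
Generation 1: 27 live cells
......O...
OOO.O.....
.......O..
OO..O..O..
O.O....O..
...OO..OOO
....OO....
..OO...O..
...OO.O...
.....O....
Generation 2: 22 live cells
O.OO.O....
...O.OOO..
....OOO.O.
..OO......
.....O...O
.OO.......
.........O
..........
.......O..
...O..O...

Cell (5,2) at generation 2: 1 -> alive

Answer: alive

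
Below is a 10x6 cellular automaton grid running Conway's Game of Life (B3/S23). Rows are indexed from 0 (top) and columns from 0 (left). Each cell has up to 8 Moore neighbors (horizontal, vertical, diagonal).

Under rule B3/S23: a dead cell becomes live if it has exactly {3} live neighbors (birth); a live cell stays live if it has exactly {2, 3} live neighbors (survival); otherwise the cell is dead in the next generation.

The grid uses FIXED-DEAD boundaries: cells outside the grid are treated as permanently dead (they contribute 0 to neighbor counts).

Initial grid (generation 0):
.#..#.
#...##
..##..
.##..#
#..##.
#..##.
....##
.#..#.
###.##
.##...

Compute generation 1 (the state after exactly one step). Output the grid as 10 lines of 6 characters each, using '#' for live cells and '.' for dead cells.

Answer: ....##
.##.##
..##.#
.#....
#....#
......
.....#
###...
#...##
#.##..

Derivation:
Simulating step by step:
Generation 0 (given above): 27 live cells
Generation 1: 22 live cells
(generation 1 grid is the final answer)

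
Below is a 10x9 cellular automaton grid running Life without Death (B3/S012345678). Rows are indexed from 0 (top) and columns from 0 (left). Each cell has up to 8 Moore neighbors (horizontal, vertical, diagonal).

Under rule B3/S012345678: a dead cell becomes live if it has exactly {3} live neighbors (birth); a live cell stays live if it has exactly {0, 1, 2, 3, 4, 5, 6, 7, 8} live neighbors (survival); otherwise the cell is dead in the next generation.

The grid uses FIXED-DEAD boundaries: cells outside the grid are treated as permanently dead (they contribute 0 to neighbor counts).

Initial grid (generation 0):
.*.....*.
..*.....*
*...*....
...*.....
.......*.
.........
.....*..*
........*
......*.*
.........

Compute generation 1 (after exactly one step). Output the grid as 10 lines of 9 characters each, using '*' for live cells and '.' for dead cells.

Simulating step by step:
Generation 0 (given above): 13 live cells
Generation 1: 16 live cells
(generation 1 grid is the final answer)

Answer: .*.....*.
.**.....*
*..**....
...*.....
.......*.
.........
.....*..*
........*
......***
.........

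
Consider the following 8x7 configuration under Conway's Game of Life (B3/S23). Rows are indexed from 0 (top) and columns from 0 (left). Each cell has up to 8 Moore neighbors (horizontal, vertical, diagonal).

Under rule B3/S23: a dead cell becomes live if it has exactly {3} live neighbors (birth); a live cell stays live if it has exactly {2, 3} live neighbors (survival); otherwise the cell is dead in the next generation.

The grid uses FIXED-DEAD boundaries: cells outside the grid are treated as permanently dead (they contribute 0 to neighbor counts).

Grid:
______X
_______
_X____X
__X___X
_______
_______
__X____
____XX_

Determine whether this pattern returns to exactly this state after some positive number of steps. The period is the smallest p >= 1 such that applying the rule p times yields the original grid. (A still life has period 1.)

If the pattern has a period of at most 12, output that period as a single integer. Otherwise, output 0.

Answer: 0

Derivation:
Simulating and comparing each generation to the original:
Gen 0 (original, given above): 8 live cells
Gen 1: 0 live cells, differs from original
Gen 2: 0 live cells, differs from original
Gen 3: 0 live cells, differs from original
Gen 4: 0 live cells, differs from original
Gen 5: 0 live cells, differs from original
Gen 6: 0 live cells, differs from original
Gen 7: 0 live cells, differs from original
Gen 8: 0 live cells, differs from original
Gen 9: 0 live cells, differs from original
Gen 10: 0 live cells, differs from original
Gen 11: 0 live cells, differs from original
Gen 12: 0 live cells, differs from original
No period found within 12 steps.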